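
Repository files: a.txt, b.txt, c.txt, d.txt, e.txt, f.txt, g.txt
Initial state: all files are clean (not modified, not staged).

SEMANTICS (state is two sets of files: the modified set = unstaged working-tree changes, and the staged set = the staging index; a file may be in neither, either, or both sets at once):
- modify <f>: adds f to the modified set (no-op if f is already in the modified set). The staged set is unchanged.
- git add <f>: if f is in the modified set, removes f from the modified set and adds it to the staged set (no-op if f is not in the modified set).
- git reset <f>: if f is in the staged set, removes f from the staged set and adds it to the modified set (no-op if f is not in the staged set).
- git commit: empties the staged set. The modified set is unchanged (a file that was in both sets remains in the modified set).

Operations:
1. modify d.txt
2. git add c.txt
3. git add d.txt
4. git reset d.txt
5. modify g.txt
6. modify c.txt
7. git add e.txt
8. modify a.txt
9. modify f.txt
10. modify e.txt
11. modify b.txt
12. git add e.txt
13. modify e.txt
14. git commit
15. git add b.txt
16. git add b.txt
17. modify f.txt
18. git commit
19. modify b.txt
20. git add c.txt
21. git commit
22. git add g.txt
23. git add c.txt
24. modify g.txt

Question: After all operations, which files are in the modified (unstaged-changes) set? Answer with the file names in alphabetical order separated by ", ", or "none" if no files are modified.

Answer: a.txt, b.txt, d.txt, e.txt, f.txt, g.txt

Derivation:
After op 1 (modify d.txt): modified={d.txt} staged={none}
After op 2 (git add c.txt): modified={d.txt} staged={none}
After op 3 (git add d.txt): modified={none} staged={d.txt}
After op 4 (git reset d.txt): modified={d.txt} staged={none}
After op 5 (modify g.txt): modified={d.txt, g.txt} staged={none}
After op 6 (modify c.txt): modified={c.txt, d.txt, g.txt} staged={none}
After op 7 (git add e.txt): modified={c.txt, d.txt, g.txt} staged={none}
After op 8 (modify a.txt): modified={a.txt, c.txt, d.txt, g.txt} staged={none}
After op 9 (modify f.txt): modified={a.txt, c.txt, d.txt, f.txt, g.txt} staged={none}
After op 10 (modify e.txt): modified={a.txt, c.txt, d.txt, e.txt, f.txt, g.txt} staged={none}
After op 11 (modify b.txt): modified={a.txt, b.txt, c.txt, d.txt, e.txt, f.txt, g.txt} staged={none}
After op 12 (git add e.txt): modified={a.txt, b.txt, c.txt, d.txt, f.txt, g.txt} staged={e.txt}
After op 13 (modify e.txt): modified={a.txt, b.txt, c.txt, d.txt, e.txt, f.txt, g.txt} staged={e.txt}
After op 14 (git commit): modified={a.txt, b.txt, c.txt, d.txt, e.txt, f.txt, g.txt} staged={none}
After op 15 (git add b.txt): modified={a.txt, c.txt, d.txt, e.txt, f.txt, g.txt} staged={b.txt}
After op 16 (git add b.txt): modified={a.txt, c.txt, d.txt, e.txt, f.txt, g.txt} staged={b.txt}
After op 17 (modify f.txt): modified={a.txt, c.txt, d.txt, e.txt, f.txt, g.txt} staged={b.txt}
After op 18 (git commit): modified={a.txt, c.txt, d.txt, e.txt, f.txt, g.txt} staged={none}
After op 19 (modify b.txt): modified={a.txt, b.txt, c.txt, d.txt, e.txt, f.txt, g.txt} staged={none}
After op 20 (git add c.txt): modified={a.txt, b.txt, d.txt, e.txt, f.txt, g.txt} staged={c.txt}
After op 21 (git commit): modified={a.txt, b.txt, d.txt, e.txt, f.txt, g.txt} staged={none}
After op 22 (git add g.txt): modified={a.txt, b.txt, d.txt, e.txt, f.txt} staged={g.txt}
After op 23 (git add c.txt): modified={a.txt, b.txt, d.txt, e.txt, f.txt} staged={g.txt}
After op 24 (modify g.txt): modified={a.txt, b.txt, d.txt, e.txt, f.txt, g.txt} staged={g.txt}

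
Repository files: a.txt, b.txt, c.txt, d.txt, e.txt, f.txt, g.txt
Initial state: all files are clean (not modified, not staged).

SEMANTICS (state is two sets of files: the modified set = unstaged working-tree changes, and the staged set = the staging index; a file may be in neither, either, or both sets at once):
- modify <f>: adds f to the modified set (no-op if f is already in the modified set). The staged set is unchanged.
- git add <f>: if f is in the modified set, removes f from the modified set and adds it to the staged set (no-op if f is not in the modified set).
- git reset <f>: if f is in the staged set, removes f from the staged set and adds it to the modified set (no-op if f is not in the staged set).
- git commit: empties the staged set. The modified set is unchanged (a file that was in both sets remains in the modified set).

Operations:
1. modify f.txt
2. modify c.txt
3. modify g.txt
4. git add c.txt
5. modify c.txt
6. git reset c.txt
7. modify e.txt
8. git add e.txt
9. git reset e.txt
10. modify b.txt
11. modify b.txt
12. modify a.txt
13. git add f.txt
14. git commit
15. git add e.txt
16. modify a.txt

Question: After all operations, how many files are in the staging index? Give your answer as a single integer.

Answer: 1

Derivation:
After op 1 (modify f.txt): modified={f.txt} staged={none}
After op 2 (modify c.txt): modified={c.txt, f.txt} staged={none}
After op 3 (modify g.txt): modified={c.txt, f.txt, g.txt} staged={none}
After op 4 (git add c.txt): modified={f.txt, g.txt} staged={c.txt}
After op 5 (modify c.txt): modified={c.txt, f.txt, g.txt} staged={c.txt}
After op 6 (git reset c.txt): modified={c.txt, f.txt, g.txt} staged={none}
After op 7 (modify e.txt): modified={c.txt, e.txt, f.txt, g.txt} staged={none}
After op 8 (git add e.txt): modified={c.txt, f.txt, g.txt} staged={e.txt}
After op 9 (git reset e.txt): modified={c.txt, e.txt, f.txt, g.txt} staged={none}
After op 10 (modify b.txt): modified={b.txt, c.txt, e.txt, f.txt, g.txt} staged={none}
After op 11 (modify b.txt): modified={b.txt, c.txt, e.txt, f.txt, g.txt} staged={none}
After op 12 (modify a.txt): modified={a.txt, b.txt, c.txt, e.txt, f.txt, g.txt} staged={none}
After op 13 (git add f.txt): modified={a.txt, b.txt, c.txt, e.txt, g.txt} staged={f.txt}
After op 14 (git commit): modified={a.txt, b.txt, c.txt, e.txt, g.txt} staged={none}
After op 15 (git add e.txt): modified={a.txt, b.txt, c.txt, g.txt} staged={e.txt}
After op 16 (modify a.txt): modified={a.txt, b.txt, c.txt, g.txt} staged={e.txt}
Final staged set: {e.txt} -> count=1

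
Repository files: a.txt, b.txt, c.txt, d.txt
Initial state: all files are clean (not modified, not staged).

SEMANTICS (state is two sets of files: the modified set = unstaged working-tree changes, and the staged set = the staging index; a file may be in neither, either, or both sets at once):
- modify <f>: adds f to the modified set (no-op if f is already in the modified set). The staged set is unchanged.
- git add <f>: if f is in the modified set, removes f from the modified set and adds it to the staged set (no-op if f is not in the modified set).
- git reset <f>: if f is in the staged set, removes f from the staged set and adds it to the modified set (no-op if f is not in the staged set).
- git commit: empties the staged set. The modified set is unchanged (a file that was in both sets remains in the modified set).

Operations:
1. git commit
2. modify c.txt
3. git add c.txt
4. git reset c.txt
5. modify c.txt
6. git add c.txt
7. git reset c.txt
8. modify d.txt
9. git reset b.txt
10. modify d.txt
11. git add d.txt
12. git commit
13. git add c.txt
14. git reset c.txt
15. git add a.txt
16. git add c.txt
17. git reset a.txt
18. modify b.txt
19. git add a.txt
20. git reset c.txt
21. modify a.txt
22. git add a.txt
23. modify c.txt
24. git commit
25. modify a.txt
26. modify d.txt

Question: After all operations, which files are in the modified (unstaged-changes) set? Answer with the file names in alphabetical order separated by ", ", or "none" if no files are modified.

Answer: a.txt, b.txt, c.txt, d.txt

Derivation:
After op 1 (git commit): modified={none} staged={none}
After op 2 (modify c.txt): modified={c.txt} staged={none}
After op 3 (git add c.txt): modified={none} staged={c.txt}
After op 4 (git reset c.txt): modified={c.txt} staged={none}
After op 5 (modify c.txt): modified={c.txt} staged={none}
After op 6 (git add c.txt): modified={none} staged={c.txt}
After op 7 (git reset c.txt): modified={c.txt} staged={none}
After op 8 (modify d.txt): modified={c.txt, d.txt} staged={none}
After op 9 (git reset b.txt): modified={c.txt, d.txt} staged={none}
After op 10 (modify d.txt): modified={c.txt, d.txt} staged={none}
After op 11 (git add d.txt): modified={c.txt} staged={d.txt}
After op 12 (git commit): modified={c.txt} staged={none}
After op 13 (git add c.txt): modified={none} staged={c.txt}
After op 14 (git reset c.txt): modified={c.txt} staged={none}
After op 15 (git add a.txt): modified={c.txt} staged={none}
After op 16 (git add c.txt): modified={none} staged={c.txt}
After op 17 (git reset a.txt): modified={none} staged={c.txt}
After op 18 (modify b.txt): modified={b.txt} staged={c.txt}
After op 19 (git add a.txt): modified={b.txt} staged={c.txt}
After op 20 (git reset c.txt): modified={b.txt, c.txt} staged={none}
After op 21 (modify a.txt): modified={a.txt, b.txt, c.txt} staged={none}
After op 22 (git add a.txt): modified={b.txt, c.txt} staged={a.txt}
After op 23 (modify c.txt): modified={b.txt, c.txt} staged={a.txt}
After op 24 (git commit): modified={b.txt, c.txt} staged={none}
After op 25 (modify a.txt): modified={a.txt, b.txt, c.txt} staged={none}
After op 26 (modify d.txt): modified={a.txt, b.txt, c.txt, d.txt} staged={none}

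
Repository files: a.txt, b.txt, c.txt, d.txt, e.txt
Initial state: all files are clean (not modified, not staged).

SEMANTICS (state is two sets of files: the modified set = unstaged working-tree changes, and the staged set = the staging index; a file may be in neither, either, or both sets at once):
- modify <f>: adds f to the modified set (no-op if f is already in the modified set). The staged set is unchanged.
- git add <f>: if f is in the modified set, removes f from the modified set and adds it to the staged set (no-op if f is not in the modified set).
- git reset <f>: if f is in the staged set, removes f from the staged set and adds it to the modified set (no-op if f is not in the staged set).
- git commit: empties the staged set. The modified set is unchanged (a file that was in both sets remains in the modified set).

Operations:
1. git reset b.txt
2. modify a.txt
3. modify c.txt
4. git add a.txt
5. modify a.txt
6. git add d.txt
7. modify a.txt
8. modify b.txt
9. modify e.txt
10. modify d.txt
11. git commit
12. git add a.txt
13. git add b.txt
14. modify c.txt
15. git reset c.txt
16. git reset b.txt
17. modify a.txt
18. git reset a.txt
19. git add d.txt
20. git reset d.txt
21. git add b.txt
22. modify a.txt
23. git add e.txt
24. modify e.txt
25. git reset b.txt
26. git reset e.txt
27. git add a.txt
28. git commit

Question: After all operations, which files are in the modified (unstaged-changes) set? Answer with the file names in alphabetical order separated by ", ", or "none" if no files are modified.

After op 1 (git reset b.txt): modified={none} staged={none}
After op 2 (modify a.txt): modified={a.txt} staged={none}
After op 3 (modify c.txt): modified={a.txt, c.txt} staged={none}
After op 4 (git add a.txt): modified={c.txt} staged={a.txt}
After op 5 (modify a.txt): modified={a.txt, c.txt} staged={a.txt}
After op 6 (git add d.txt): modified={a.txt, c.txt} staged={a.txt}
After op 7 (modify a.txt): modified={a.txt, c.txt} staged={a.txt}
After op 8 (modify b.txt): modified={a.txt, b.txt, c.txt} staged={a.txt}
After op 9 (modify e.txt): modified={a.txt, b.txt, c.txt, e.txt} staged={a.txt}
After op 10 (modify d.txt): modified={a.txt, b.txt, c.txt, d.txt, e.txt} staged={a.txt}
After op 11 (git commit): modified={a.txt, b.txt, c.txt, d.txt, e.txt} staged={none}
After op 12 (git add a.txt): modified={b.txt, c.txt, d.txt, e.txt} staged={a.txt}
After op 13 (git add b.txt): modified={c.txt, d.txt, e.txt} staged={a.txt, b.txt}
After op 14 (modify c.txt): modified={c.txt, d.txt, e.txt} staged={a.txt, b.txt}
After op 15 (git reset c.txt): modified={c.txt, d.txt, e.txt} staged={a.txt, b.txt}
After op 16 (git reset b.txt): modified={b.txt, c.txt, d.txt, e.txt} staged={a.txt}
After op 17 (modify a.txt): modified={a.txt, b.txt, c.txt, d.txt, e.txt} staged={a.txt}
After op 18 (git reset a.txt): modified={a.txt, b.txt, c.txt, d.txt, e.txt} staged={none}
After op 19 (git add d.txt): modified={a.txt, b.txt, c.txt, e.txt} staged={d.txt}
After op 20 (git reset d.txt): modified={a.txt, b.txt, c.txt, d.txt, e.txt} staged={none}
After op 21 (git add b.txt): modified={a.txt, c.txt, d.txt, e.txt} staged={b.txt}
After op 22 (modify a.txt): modified={a.txt, c.txt, d.txt, e.txt} staged={b.txt}
After op 23 (git add e.txt): modified={a.txt, c.txt, d.txt} staged={b.txt, e.txt}
After op 24 (modify e.txt): modified={a.txt, c.txt, d.txt, e.txt} staged={b.txt, e.txt}
After op 25 (git reset b.txt): modified={a.txt, b.txt, c.txt, d.txt, e.txt} staged={e.txt}
After op 26 (git reset e.txt): modified={a.txt, b.txt, c.txt, d.txt, e.txt} staged={none}
After op 27 (git add a.txt): modified={b.txt, c.txt, d.txt, e.txt} staged={a.txt}
After op 28 (git commit): modified={b.txt, c.txt, d.txt, e.txt} staged={none}

Answer: b.txt, c.txt, d.txt, e.txt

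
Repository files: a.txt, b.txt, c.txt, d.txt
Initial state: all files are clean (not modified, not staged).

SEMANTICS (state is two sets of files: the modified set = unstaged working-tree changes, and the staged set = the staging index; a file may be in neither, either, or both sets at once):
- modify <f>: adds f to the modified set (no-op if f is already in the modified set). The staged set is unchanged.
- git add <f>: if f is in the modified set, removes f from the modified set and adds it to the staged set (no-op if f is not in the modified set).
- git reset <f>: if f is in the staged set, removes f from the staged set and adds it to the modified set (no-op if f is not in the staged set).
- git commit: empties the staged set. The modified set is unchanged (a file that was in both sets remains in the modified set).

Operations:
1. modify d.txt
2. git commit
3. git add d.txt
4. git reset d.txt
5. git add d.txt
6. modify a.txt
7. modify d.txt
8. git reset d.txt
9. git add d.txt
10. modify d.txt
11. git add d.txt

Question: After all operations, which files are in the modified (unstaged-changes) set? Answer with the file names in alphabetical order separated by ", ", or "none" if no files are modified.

After op 1 (modify d.txt): modified={d.txt} staged={none}
After op 2 (git commit): modified={d.txt} staged={none}
After op 3 (git add d.txt): modified={none} staged={d.txt}
After op 4 (git reset d.txt): modified={d.txt} staged={none}
After op 5 (git add d.txt): modified={none} staged={d.txt}
After op 6 (modify a.txt): modified={a.txt} staged={d.txt}
After op 7 (modify d.txt): modified={a.txt, d.txt} staged={d.txt}
After op 8 (git reset d.txt): modified={a.txt, d.txt} staged={none}
After op 9 (git add d.txt): modified={a.txt} staged={d.txt}
After op 10 (modify d.txt): modified={a.txt, d.txt} staged={d.txt}
After op 11 (git add d.txt): modified={a.txt} staged={d.txt}

Answer: a.txt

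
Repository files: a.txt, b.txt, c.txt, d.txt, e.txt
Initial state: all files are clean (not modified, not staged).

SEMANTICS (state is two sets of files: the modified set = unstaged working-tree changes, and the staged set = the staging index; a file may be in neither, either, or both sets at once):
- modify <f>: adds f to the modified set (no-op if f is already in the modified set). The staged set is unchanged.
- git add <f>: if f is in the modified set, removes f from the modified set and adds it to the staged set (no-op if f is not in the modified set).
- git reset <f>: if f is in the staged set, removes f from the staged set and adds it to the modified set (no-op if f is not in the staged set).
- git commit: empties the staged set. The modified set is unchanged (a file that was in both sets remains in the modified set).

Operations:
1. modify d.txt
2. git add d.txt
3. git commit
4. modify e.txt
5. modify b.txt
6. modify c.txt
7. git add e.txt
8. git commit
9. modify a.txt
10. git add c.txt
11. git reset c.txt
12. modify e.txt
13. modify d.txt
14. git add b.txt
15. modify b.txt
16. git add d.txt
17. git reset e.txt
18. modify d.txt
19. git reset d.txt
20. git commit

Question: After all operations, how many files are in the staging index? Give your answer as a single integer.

Answer: 0

Derivation:
After op 1 (modify d.txt): modified={d.txt} staged={none}
After op 2 (git add d.txt): modified={none} staged={d.txt}
After op 3 (git commit): modified={none} staged={none}
After op 4 (modify e.txt): modified={e.txt} staged={none}
After op 5 (modify b.txt): modified={b.txt, e.txt} staged={none}
After op 6 (modify c.txt): modified={b.txt, c.txt, e.txt} staged={none}
After op 7 (git add e.txt): modified={b.txt, c.txt} staged={e.txt}
After op 8 (git commit): modified={b.txt, c.txt} staged={none}
After op 9 (modify a.txt): modified={a.txt, b.txt, c.txt} staged={none}
After op 10 (git add c.txt): modified={a.txt, b.txt} staged={c.txt}
After op 11 (git reset c.txt): modified={a.txt, b.txt, c.txt} staged={none}
After op 12 (modify e.txt): modified={a.txt, b.txt, c.txt, e.txt} staged={none}
After op 13 (modify d.txt): modified={a.txt, b.txt, c.txt, d.txt, e.txt} staged={none}
After op 14 (git add b.txt): modified={a.txt, c.txt, d.txt, e.txt} staged={b.txt}
After op 15 (modify b.txt): modified={a.txt, b.txt, c.txt, d.txt, e.txt} staged={b.txt}
After op 16 (git add d.txt): modified={a.txt, b.txt, c.txt, e.txt} staged={b.txt, d.txt}
After op 17 (git reset e.txt): modified={a.txt, b.txt, c.txt, e.txt} staged={b.txt, d.txt}
After op 18 (modify d.txt): modified={a.txt, b.txt, c.txt, d.txt, e.txt} staged={b.txt, d.txt}
After op 19 (git reset d.txt): modified={a.txt, b.txt, c.txt, d.txt, e.txt} staged={b.txt}
After op 20 (git commit): modified={a.txt, b.txt, c.txt, d.txt, e.txt} staged={none}
Final staged set: {none} -> count=0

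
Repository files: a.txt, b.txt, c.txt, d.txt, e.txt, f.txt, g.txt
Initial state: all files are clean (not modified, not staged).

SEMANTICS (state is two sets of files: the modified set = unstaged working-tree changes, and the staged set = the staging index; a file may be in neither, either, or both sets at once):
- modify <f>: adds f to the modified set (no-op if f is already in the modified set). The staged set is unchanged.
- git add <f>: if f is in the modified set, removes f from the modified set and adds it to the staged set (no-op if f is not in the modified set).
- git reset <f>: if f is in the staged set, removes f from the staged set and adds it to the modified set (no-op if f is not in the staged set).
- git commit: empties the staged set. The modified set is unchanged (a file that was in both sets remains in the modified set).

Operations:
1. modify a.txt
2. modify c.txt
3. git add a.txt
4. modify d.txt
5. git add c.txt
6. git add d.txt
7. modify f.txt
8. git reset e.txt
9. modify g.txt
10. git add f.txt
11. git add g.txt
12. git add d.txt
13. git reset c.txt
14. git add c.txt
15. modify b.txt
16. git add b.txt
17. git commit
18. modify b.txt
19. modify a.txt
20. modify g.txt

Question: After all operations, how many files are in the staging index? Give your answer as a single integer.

Answer: 0

Derivation:
After op 1 (modify a.txt): modified={a.txt} staged={none}
After op 2 (modify c.txt): modified={a.txt, c.txt} staged={none}
After op 3 (git add a.txt): modified={c.txt} staged={a.txt}
After op 4 (modify d.txt): modified={c.txt, d.txt} staged={a.txt}
After op 5 (git add c.txt): modified={d.txt} staged={a.txt, c.txt}
After op 6 (git add d.txt): modified={none} staged={a.txt, c.txt, d.txt}
After op 7 (modify f.txt): modified={f.txt} staged={a.txt, c.txt, d.txt}
After op 8 (git reset e.txt): modified={f.txt} staged={a.txt, c.txt, d.txt}
After op 9 (modify g.txt): modified={f.txt, g.txt} staged={a.txt, c.txt, d.txt}
After op 10 (git add f.txt): modified={g.txt} staged={a.txt, c.txt, d.txt, f.txt}
After op 11 (git add g.txt): modified={none} staged={a.txt, c.txt, d.txt, f.txt, g.txt}
After op 12 (git add d.txt): modified={none} staged={a.txt, c.txt, d.txt, f.txt, g.txt}
After op 13 (git reset c.txt): modified={c.txt} staged={a.txt, d.txt, f.txt, g.txt}
After op 14 (git add c.txt): modified={none} staged={a.txt, c.txt, d.txt, f.txt, g.txt}
After op 15 (modify b.txt): modified={b.txt} staged={a.txt, c.txt, d.txt, f.txt, g.txt}
After op 16 (git add b.txt): modified={none} staged={a.txt, b.txt, c.txt, d.txt, f.txt, g.txt}
After op 17 (git commit): modified={none} staged={none}
After op 18 (modify b.txt): modified={b.txt} staged={none}
After op 19 (modify a.txt): modified={a.txt, b.txt} staged={none}
After op 20 (modify g.txt): modified={a.txt, b.txt, g.txt} staged={none}
Final staged set: {none} -> count=0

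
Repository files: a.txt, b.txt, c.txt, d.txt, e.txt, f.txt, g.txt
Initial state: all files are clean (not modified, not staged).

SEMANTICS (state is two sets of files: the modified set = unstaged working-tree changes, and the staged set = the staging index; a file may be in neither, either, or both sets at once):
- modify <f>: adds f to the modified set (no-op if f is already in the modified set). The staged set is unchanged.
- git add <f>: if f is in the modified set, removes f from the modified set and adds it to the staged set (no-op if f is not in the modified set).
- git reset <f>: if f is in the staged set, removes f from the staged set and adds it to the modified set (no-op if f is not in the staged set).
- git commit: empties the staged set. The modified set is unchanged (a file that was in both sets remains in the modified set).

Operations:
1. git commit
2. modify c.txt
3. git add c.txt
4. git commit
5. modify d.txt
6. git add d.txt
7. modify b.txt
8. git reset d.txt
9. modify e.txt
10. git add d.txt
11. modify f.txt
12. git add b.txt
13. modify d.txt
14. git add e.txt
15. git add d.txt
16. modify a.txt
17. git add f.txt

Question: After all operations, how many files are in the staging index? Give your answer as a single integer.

Answer: 4

Derivation:
After op 1 (git commit): modified={none} staged={none}
After op 2 (modify c.txt): modified={c.txt} staged={none}
After op 3 (git add c.txt): modified={none} staged={c.txt}
After op 4 (git commit): modified={none} staged={none}
After op 5 (modify d.txt): modified={d.txt} staged={none}
After op 6 (git add d.txt): modified={none} staged={d.txt}
After op 7 (modify b.txt): modified={b.txt} staged={d.txt}
After op 8 (git reset d.txt): modified={b.txt, d.txt} staged={none}
After op 9 (modify e.txt): modified={b.txt, d.txt, e.txt} staged={none}
After op 10 (git add d.txt): modified={b.txt, e.txt} staged={d.txt}
After op 11 (modify f.txt): modified={b.txt, e.txt, f.txt} staged={d.txt}
After op 12 (git add b.txt): modified={e.txt, f.txt} staged={b.txt, d.txt}
After op 13 (modify d.txt): modified={d.txt, e.txt, f.txt} staged={b.txt, d.txt}
After op 14 (git add e.txt): modified={d.txt, f.txt} staged={b.txt, d.txt, e.txt}
After op 15 (git add d.txt): modified={f.txt} staged={b.txt, d.txt, e.txt}
After op 16 (modify a.txt): modified={a.txt, f.txt} staged={b.txt, d.txt, e.txt}
After op 17 (git add f.txt): modified={a.txt} staged={b.txt, d.txt, e.txt, f.txt}
Final staged set: {b.txt, d.txt, e.txt, f.txt} -> count=4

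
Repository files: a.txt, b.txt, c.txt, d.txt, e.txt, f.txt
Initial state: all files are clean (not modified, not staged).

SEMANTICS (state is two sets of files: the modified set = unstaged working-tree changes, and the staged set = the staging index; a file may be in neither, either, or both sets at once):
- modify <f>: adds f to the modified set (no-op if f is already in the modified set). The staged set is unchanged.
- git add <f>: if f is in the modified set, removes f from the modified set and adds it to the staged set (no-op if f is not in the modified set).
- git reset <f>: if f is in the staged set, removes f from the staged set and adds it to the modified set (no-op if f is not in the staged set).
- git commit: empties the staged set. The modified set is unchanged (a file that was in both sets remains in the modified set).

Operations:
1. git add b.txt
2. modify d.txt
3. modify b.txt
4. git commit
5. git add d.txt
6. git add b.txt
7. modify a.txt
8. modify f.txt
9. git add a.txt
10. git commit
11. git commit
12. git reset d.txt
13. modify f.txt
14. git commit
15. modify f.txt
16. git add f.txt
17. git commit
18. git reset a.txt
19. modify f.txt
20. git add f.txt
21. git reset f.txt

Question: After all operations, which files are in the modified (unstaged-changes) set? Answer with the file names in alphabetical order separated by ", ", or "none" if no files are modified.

After op 1 (git add b.txt): modified={none} staged={none}
After op 2 (modify d.txt): modified={d.txt} staged={none}
After op 3 (modify b.txt): modified={b.txt, d.txt} staged={none}
After op 4 (git commit): modified={b.txt, d.txt} staged={none}
After op 5 (git add d.txt): modified={b.txt} staged={d.txt}
After op 6 (git add b.txt): modified={none} staged={b.txt, d.txt}
After op 7 (modify a.txt): modified={a.txt} staged={b.txt, d.txt}
After op 8 (modify f.txt): modified={a.txt, f.txt} staged={b.txt, d.txt}
After op 9 (git add a.txt): modified={f.txt} staged={a.txt, b.txt, d.txt}
After op 10 (git commit): modified={f.txt} staged={none}
After op 11 (git commit): modified={f.txt} staged={none}
After op 12 (git reset d.txt): modified={f.txt} staged={none}
After op 13 (modify f.txt): modified={f.txt} staged={none}
After op 14 (git commit): modified={f.txt} staged={none}
After op 15 (modify f.txt): modified={f.txt} staged={none}
After op 16 (git add f.txt): modified={none} staged={f.txt}
After op 17 (git commit): modified={none} staged={none}
After op 18 (git reset a.txt): modified={none} staged={none}
After op 19 (modify f.txt): modified={f.txt} staged={none}
After op 20 (git add f.txt): modified={none} staged={f.txt}
After op 21 (git reset f.txt): modified={f.txt} staged={none}

Answer: f.txt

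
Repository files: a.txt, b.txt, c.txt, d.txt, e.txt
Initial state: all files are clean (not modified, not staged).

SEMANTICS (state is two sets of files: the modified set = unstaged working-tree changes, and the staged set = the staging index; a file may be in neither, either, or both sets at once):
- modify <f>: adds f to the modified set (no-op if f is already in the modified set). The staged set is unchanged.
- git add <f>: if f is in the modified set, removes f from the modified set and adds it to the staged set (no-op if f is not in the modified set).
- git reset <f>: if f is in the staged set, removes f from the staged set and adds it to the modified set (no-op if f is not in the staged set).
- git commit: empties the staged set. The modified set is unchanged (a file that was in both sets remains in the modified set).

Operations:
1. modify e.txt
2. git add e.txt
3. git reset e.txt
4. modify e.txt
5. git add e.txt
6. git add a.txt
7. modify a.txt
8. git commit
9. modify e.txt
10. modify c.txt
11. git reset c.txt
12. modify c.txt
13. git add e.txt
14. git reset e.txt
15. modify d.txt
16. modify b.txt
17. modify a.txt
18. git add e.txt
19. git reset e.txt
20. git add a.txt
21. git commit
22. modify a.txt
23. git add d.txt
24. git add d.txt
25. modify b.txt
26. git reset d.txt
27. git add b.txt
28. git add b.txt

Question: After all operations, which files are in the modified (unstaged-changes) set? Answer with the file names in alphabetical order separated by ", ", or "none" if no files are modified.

After op 1 (modify e.txt): modified={e.txt} staged={none}
After op 2 (git add e.txt): modified={none} staged={e.txt}
After op 3 (git reset e.txt): modified={e.txt} staged={none}
After op 4 (modify e.txt): modified={e.txt} staged={none}
After op 5 (git add e.txt): modified={none} staged={e.txt}
After op 6 (git add a.txt): modified={none} staged={e.txt}
After op 7 (modify a.txt): modified={a.txt} staged={e.txt}
After op 8 (git commit): modified={a.txt} staged={none}
After op 9 (modify e.txt): modified={a.txt, e.txt} staged={none}
After op 10 (modify c.txt): modified={a.txt, c.txt, e.txt} staged={none}
After op 11 (git reset c.txt): modified={a.txt, c.txt, e.txt} staged={none}
After op 12 (modify c.txt): modified={a.txt, c.txt, e.txt} staged={none}
After op 13 (git add e.txt): modified={a.txt, c.txt} staged={e.txt}
After op 14 (git reset e.txt): modified={a.txt, c.txt, e.txt} staged={none}
After op 15 (modify d.txt): modified={a.txt, c.txt, d.txt, e.txt} staged={none}
After op 16 (modify b.txt): modified={a.txt, b.txt, c.txt, d.txt, e.txt} staged={none}
After op 17 (modify a.txt): modified={a.txt, b.txt, c.txt, d.txt, e.txt} staged={none}
After op 18 (git add e.txt): modified={a.txt, b.txt, c.txt, d.txt} staged={e.txt}
After op 19 (git reset e.txt): modified={a.txt, b.txt, c.txt, d.txt, e.txt} staged={none}
After op 20 (git add a.txt): modified={b.txt, c.txt, d.txt, e.txt} staged={a.txt}
After op 21 (git commit): modified={b.txt, c.txt, d.txt, e.txt} staged={none}
After op 22 (modify a.txt): modified={a.txt, b.txt, c.txt, d.txt, e.txt} staged={none}
After op 23 (git add d.txt): modified={a.txt, b.txt, c.txt, e.txt} staged={d.txt}
After op 24 (git add d.txt): modified={a.txt, b.txt, c.txt, e.txt} staged={d.txt}
After op 25 (modify b.txt): modified={a.txt, b.txt, c.txt, e.txt} staged={d.txt}
After op 26 (git reset d.txt): modified={a.txt, b.txt, c.txt, d.txt, e.txt} staged={none}
After op 27 (git add b.txt): modified={a.txt, c.txt, d.txt, e.txt} staged={b.txt}
After op 28 (git add b.txt): modified={a.txt, c.txt, d.txt, e.txt} staged={b.txt}

Answer: a.txt, c.txt, d.txt, e.txt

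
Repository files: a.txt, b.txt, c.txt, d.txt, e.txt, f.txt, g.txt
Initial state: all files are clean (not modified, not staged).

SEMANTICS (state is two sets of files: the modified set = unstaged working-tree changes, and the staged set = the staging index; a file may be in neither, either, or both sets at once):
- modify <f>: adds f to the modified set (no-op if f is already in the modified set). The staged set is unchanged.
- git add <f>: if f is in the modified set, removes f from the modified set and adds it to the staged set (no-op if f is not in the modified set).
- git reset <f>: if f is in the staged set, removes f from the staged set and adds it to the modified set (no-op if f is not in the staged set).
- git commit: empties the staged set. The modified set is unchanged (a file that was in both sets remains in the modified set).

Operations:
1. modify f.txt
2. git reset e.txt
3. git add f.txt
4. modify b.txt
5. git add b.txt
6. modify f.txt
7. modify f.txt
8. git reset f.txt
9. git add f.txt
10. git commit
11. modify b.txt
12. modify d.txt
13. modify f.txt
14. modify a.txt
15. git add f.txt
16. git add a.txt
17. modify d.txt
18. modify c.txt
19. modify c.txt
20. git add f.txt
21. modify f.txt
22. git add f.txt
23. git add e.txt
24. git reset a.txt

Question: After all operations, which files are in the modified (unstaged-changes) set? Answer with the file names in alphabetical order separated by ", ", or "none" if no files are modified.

After op 1 (modify f.txt): modified={f.txt} staged={none}
After op 2 (git reset e.txt): modified={f.txt} staged={none}
After op 3 (git add f.txt): modified={none} staged={f.txt}
After op 4 (modify b.txt): modified={b.txt} staged={f.txt}
After op 5 (git add b.txt): modified={none} staged={b.txt, f.txt}
After op 6 (modify f.txt): modified={f.txt} staged={b.txt, f.txt}
After op 7 (modify f.txt): modified={f.txt} staged={b.txt, f.txt}
After op 8 (git reset f.txt): modified={f.txt} staged={b.txt}
After op 9 (git add f.txt): modified={none} staged={b.txt, f.txt}
After op 10 (git commit): modified={none} staged={none}
After op 11 (modify b.txt): modified={b.txt} staged={none}
After op 12 (modify d.txt): modified={b.txt, d.txt} staged={none}
After op 13 (modify f.txt): modified={b.txt, d.txt, f.txt} staged={none}
After op 14 (modify a.txt): modified={a.txt, b.txt, d.txt, f.txt} staged={none}
After op 15 (git add f.txt): modified={a.txt, b.txt, d.txt} staged={f.txt}
After op 16 (git add a.txt): modified={b.txt, d.txt} staged={a.txt, f.txt}
After op 17 (modify d.txt): modified={b.txt, d.txt} staged={a.txt, f.txt}
After op 18 (modify c.txt): modified={b.txt, c.txt, d.txt} staged={a.txt, f.txt}
After op 19 (modify c.txt): modified={b.txt, c.txt, d.txt} staged={a.txt, f.txt}
After op 20 (git add f.txt): modified={b.txt, c.txt, d.txt} staged={a.txt, f.txt}
After op 21 (modify f.txt): modified={b.txt, c.txt, d.txt, f.txt} staged={a.txt, f.txt}
After op 22 (git add f.txt): modified={b.txt, c.txt, d.txt} staged={a.txt, f.txt}
After op 23 (git add e.txt): modified={b.txt, c.txt, d.txt} staged={a.txt, f.txt}
After op 24 (git reset a.txt): modified={a.txt, b.txt, c.txt, d.txt} staged={f.txt}

Answer: a.txt, b.txt, c.txt, d.txt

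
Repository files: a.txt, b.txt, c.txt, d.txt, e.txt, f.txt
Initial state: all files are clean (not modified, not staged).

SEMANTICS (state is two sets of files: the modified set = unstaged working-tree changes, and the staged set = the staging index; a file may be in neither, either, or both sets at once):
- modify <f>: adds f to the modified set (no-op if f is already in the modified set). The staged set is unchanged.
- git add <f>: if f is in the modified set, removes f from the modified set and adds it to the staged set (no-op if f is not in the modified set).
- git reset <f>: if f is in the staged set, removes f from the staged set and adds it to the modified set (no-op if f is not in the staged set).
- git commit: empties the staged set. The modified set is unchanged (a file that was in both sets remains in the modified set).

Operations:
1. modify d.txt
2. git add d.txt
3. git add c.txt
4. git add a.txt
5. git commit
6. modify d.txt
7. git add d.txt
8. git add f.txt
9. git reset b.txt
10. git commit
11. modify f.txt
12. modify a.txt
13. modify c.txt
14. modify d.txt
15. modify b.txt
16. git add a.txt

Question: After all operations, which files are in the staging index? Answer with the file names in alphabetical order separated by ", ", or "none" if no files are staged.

After op 1 (modify d.txt): modified={d.txt} staged={none}
After op 2 (git add d.txt): modified={none} staged={d.txt}
After op 3 (git add c.txt): modified={none} staged={d.txt}
After op 4 (git add a.txt): modified={none} staged={d.txt}
After op 5 (git commit): modified={none} staged={none}
After op 6 (modify d.txt): modified={d.txt} staged={none}
After op 7 (git add d.txt): modified={none} staged={d.txt}
After op 8 (git add f.txt): modified={none} staged={d.txt}
After op 9 (git reset b.txt): modified={none} staged={d.txt}
After op 10 (git commit): modified={none} staged={none}
After op 11 (modify f.txt): modified={f.txt} staged={none}
After op 12 (modify a.txt): modified={a.txt, f.txt} staged={none}
After op 13 (modify c.txt): modified={a.txt, c.txt, f.txt} staged={none}
After op 14 (modify d.txt): modified={a.txt, c.txt, d.txt, f.txt} staged={none}
After op 15 (modify b.txt): modified={a.txt, b.txt, c.txt, d.txt, f.txt} staged={none}
After op 16 (git add a.txt): modified={b.txt, c.txt, d.txt, f.txt} staged={a.txt}

Answer: a.txt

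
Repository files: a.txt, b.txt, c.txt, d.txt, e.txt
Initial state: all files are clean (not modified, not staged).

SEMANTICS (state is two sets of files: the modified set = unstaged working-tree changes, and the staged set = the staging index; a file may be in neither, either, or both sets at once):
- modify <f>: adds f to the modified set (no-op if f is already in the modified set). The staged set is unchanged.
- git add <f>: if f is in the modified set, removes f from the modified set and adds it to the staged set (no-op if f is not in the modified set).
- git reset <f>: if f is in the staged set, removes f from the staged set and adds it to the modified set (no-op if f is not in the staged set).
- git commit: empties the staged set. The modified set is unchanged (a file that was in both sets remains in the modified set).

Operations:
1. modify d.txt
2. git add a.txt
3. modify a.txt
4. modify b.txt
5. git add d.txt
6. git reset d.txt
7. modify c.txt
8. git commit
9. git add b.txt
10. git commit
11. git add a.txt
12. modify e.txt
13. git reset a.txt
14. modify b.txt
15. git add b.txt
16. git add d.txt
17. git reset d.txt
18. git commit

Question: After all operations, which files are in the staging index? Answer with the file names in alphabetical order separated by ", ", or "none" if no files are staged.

Answer: none

Derivation:
After op 1 (modify d.txt): modified={d.txt} staged={none}
After op 2 (git add a.txt): modified={d.txt} staged={none}
After op 3 (modify a.txt): modified={a.txt, d.txt} staged={none}
After op 4 (modify b.txt): modified={a.txt, b.txt, d.txt} staged={none}
After op 5 (git add d.txt): modified={a.txt, b.txt} staged={d.txt}
After op 6 (git reset d.txt): modified={a.txt, b.txt, d.txt} staged={none}
After op 7 (modify c.txt): modified={a.txt, b.txt, c.txt, d.txt} staged={none}
After op 8 (git commit): modified={a.txt, b.txt, c.txt, d.txt} staged={none}
After op 9 (git add b.txt): modified={a.txt, c.txt, d.txt} staged={b.txt}
After op 10 (git commit): modified={a.txt, c.txt, d.txt} staged={none}
After op 11 (git add a.txt): modified={c.txt, d.txt} staged={a.txt}
After op 12 (modify e.txt): modified={c.txt, d.txt, e.txt} staged={a.txt}
After op 13 (git reset a.txt): modified={a.txt, c.txt, d.txt, e.txt} staged={none}
After op 14 (modify b.txt): modified={a.txt, b.txt, c.txt, d.txt, e.txt} staged={none}
After op 15 (git add b.txt): modified={a.txt, c.txt, d.txt, e.txt} staged={b.txt}
After op 16 (git add d.txt): modified={a.txt, c.txt, e.txt} staged={b.txt, d.txt}
After op 17 (git reset d.txt): modified={a.txt, c.txt, d.txt, e.txt} staged={b.txt}
After op 18 (git commit): modified={a.txt, c.txt, d.txt, e.txt} staged={none}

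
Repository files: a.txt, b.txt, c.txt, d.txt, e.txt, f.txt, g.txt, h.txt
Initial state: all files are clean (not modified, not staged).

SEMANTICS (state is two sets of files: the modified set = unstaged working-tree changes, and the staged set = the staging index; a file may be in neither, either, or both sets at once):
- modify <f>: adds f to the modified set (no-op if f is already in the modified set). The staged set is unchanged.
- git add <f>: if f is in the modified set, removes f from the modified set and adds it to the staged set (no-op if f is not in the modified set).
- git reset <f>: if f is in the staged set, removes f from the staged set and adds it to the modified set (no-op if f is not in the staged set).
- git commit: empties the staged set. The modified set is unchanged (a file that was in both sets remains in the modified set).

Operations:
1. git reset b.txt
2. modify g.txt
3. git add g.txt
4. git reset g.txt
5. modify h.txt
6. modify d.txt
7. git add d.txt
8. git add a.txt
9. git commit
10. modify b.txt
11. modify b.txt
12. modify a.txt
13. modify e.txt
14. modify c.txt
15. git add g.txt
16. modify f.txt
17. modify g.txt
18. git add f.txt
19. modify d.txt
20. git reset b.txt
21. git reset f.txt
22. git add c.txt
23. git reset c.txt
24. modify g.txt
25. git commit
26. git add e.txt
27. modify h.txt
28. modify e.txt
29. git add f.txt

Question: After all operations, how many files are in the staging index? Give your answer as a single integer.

Answer: 2

Derivation:
After op 1 (git reset b.txt): modified={none} staged={none}
After op 2 (modify g.txt): modified={g.txt} staged={none}
After op 3 (git add g.txt): modified={none} staged={g.txt}
After op 4 (git reset g.txt): modified={g.txt} staged={none}
After op 5 (modify h.txt): modified={g.txt, h.txt} staged={none}
After op 6 (modify d.txt): modified={d.txt, g.txt, h.txt} staged={none}
After op 7 (git add d.txt): modified={g.txt, h.txt} staged={d.txt}
After op 8 (git add a.txt): modified={g.txt, h.txt} staged={d.txt}
After op 9 (git commit): modified={g.txt, h.txt} staged={none}
After op 10 (modify b.txt): modified={b.txt, g.txt, h.txt} staged={none}
After op 11 (modify b.txt): modified={b.txt, g.txt, h.txt} staged={none}
After op 12 (modify a.txt): modified={a.txt, b.txt, g.txt, h.txt} staged={none}
After op 13 (modify e.txt): modified={a.txt, b.txt, e.txt, g.txt, h.txt} staged={none}
After op 14 (modify c.txt): modified={a.txt, b.txt, c.txt, e.txt, g.txt, h.txt} staged={none}
After op 15 (git add g.txt): modified={a.txt, b.txt, c.txt, e.txt, h.txt} staged={g.txt}
After op 16 (modify f.txt): modified={a.txt, b.txt, c.txt, e.txt, f.txt, h.txt} staged={g.txt}
After op 17 (modify g.txt): modified={a.txt, b.txt, c.txt, e.txt, f.txt, g.txt, h.txt} staged={g.txt}
After op 18 (git add f.txt): modified={a.txt, b.txt, c.txt, e.txt, g.txt, h.txt} staged={f.txt, g.txt}
After op 19 (modify d.txt): modified={a.txt, b.txt, c.txt, d.txt, e.txt, g.txt, h.txt} staged={f.txt, g.txt}
After op 20 (git reset b.txt): modified={a.txt, b.txt, c.txt, d.txt, e.txt, g.txt, h.txt} staged={f.txt, g.txt}
After op 21 (git reset f.txt): modified={a.txt, b.txt, c.txt, d.txt, e.txt, f.txt, g.txt, h.txt} staged={g.txt}
After op 22 (git add c.txt): modified={a.txt, b.txt, d.txt, e.txt, f.txt, g.txt, h.txt} staged={c.txt, g.txt}
After op 23 (git reset c.txt): modified={a.txt, b.txt, c.txt, d.txt, e.txt, f.txt, g.txt, h.txt} staged={g.txt}
After op 24 (modify g.txt): modified={a.txt, b.txt, c.txt, d.txt, e.txt, f.txt, g.txt, h.txt} staged={g.txt}
After op 25 (git commit): modified={a.txt, b.txt, c.txt, d.txt, e.txt, f.txt, g.txt, h.txt} staged={none}
After op 26 (git add e.txt): modified={a.txt, b.txt, c.txt, d.txt, f.txt, g.txt, h.txt} staged={e.txt}
After op 27 (modify h.txt): modified={a.txt, b.txt, c.txt, d.txt, f.txt, g.txt, h.txt} staged={e.txt}
After op 28 (modify e.txt): modified={a.txt, b.txt, c.txt, d.txt, e.txt, f.txt, g.txt, h.txt} staged={e.txt}
After op 29 (git add f.txt): modified={a.txt, b.txt, c.txt, d.txt, e.txt, g.txt, h.txt} staged={e.txt, f.txt}
Final staged set: {e.txt, f.txt} -> count=2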